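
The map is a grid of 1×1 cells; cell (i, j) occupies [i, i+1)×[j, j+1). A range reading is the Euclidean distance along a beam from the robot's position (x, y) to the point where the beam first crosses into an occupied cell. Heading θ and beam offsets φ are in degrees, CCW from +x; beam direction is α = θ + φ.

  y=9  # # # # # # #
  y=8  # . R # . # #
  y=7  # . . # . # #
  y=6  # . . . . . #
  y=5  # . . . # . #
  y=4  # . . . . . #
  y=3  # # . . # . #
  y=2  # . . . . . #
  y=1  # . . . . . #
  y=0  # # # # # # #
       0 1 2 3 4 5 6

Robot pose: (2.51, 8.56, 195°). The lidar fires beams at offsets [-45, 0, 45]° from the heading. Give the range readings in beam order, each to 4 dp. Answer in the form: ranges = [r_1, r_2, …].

ranges = [0.8800, 1.5633, 3.0200]

beam 1: φ=-45°, α=150°
  dir = (cos 150°, sin 150°) = (-0.8660, 0.5000); from cell (2,8)
  next x-line at t=0.5889, next y-line at t=0.8800; Δt_x=1.1547, Δt_y=2.0000
    x: enter (1,8) at t=0.5889
    y: enter (1,9) at t=0.8800 ← occupied
  → r_1 = 0.8800
beam 2: φ=0°, α=195°
  dir = (cos 195°, sin 195°) = (-0.9659, -0.2588); from cell (2,8)
  next x-line at t=0.5280, next y-line at t=2.1637; Δt_x=1.0353, Δt_y=3.8637
    x: enter (1,8) at t=0.5280
    x: enter (0,8) at t=1.5633 ← occupied
  → r_2 = 1.5633
beam 3: φ=45°, α=240°
  dir = (cos 240°, sin 240°) = (-0.5000, -0.8660); from cell (2,8)
  next x-line at t=1.0200, next y-line at t=0.6466; Δt_x=2.0000, Δt_y=1.1547
    y: enter (2,7) at t=0.6466
    x: enter (1,7) at t=1.0200
    y: enter (1,6) at t=1.8013
    y: enter (1,5) at t=2.9560
    x: enter (0,5) at t=3.0200 ← occupied
  → r_3 = 3.0200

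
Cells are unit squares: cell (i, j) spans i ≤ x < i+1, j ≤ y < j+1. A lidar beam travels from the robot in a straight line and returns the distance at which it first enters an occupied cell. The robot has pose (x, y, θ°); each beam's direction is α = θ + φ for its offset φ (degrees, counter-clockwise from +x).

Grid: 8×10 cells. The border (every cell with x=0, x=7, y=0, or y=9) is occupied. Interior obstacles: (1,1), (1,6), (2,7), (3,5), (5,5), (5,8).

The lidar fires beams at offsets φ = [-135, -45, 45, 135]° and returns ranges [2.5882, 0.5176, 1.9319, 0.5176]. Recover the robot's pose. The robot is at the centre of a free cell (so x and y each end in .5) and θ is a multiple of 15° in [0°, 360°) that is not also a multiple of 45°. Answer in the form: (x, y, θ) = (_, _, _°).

Enumerate (i+0.5, j+0.5, θ) over the 42 free cells and 16 admissible headings. For each, cast all 4 beams and compare to the given ranges.
  (1.5, 3.5, 15°): beam 1 = 1.0000 ≠ 2.5882 ✗
  (4.5, 6.5, 255°): beam 1 = 2.8868 ≠ 2.5882 ✗
  (4.5, 2.5, 105°): beam 1 = 2.8868 ≠ 2.5882 ✗
  (5.5, 7.5, 75°): beam 1 = 3.0000 ≠ 2.5882 ✗
  (3.5, 1.5, 15°): beam 1 = 0.5774 ≠ 2.5882 ✗
  …
  (6.5, 5.5, 240°): r_1=2.5882, r_2=0.5176, r_3=1.9319, r_4=0.5176 — all match ✓
Only this pose fits every beam.

(x, y, θ) = (6.5, 5.5, 240°)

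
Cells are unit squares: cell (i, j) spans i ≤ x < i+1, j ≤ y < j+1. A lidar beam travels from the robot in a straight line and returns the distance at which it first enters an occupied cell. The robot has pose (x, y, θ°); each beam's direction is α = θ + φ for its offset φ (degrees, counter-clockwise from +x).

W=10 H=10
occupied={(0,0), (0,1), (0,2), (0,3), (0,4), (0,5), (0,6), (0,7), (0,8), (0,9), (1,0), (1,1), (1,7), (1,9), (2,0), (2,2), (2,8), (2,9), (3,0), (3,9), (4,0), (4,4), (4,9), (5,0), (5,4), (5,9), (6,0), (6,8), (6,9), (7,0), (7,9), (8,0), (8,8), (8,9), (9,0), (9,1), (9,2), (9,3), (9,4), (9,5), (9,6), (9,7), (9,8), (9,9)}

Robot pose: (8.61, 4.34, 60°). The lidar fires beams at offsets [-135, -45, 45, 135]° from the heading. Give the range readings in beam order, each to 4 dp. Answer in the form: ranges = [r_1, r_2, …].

beam 1: φ=-135°, α=285°
  d=(0.2588,-0.9659)  start (8,4)  tX=1.5068 tY=0.3520  stride 1/|dx|=3.8637 1/|dy|=1.0353
    cross y-line → (8,3), t=0.3520
    cross y-line → (8,2), t=1.3873
    cross x-line → (9,2), t=1.5068 (wall)
  → r_1 = 1.5068
beam 2: φ=-45°, α=15°
  d=(0.9659,0.2588)  start (8,4)  tX=0.4038 tY=2.5500  stride 1/|dx|=1.0353 1/|dy|=3.8637
    cross x-line → (9,4), t=0.4038 (wall)
  → r_2 = 0.4038
beam 3: φ=45°, α=105°
  d=(-0.2588,0.9659)  start (8,4)  tX=2.3569 tY=0.6833  stride 1/|dx|=3.8637 1/|dy|=1.0353
    cross y-line → (8,5), t=0.6833
    cross y-line → (8,6), t=1.7186
    cross x-line → (7,6), t=2.3569
    cross y-line → (7,7), t=2.7538
    cross y-line → (7,8), t=3.7891
    cross y-line → (7,9), t=4.8244 (wall)
  → r_3 = 4.8244
beam 4: φ=135°, α=195°
  d=(-0.9659,-0.2588)  start (8,4)  tX=0.6315 tY=1.3137  stride 1/|dx|=1.0353 1/|dy|=3.8637
    cross x-line → (7,4), t=0.6315
    cross y-line → (7,3), t=1.3137
    cross x-line → (6,3), t=1.6668
    cross x-line → (5,3), t=2.7021
    cross x-line → (4,3), t=3.7373
    cross x-line → (3,3), t=4.7726
    cross y-line → (3,2), t=5.1774
    cross x-line → (2,2), t=5.8079 (wall)
  → r_4 = 5.8079

ranges = [1.5068, 0.4038, 4.8244, 5.8079]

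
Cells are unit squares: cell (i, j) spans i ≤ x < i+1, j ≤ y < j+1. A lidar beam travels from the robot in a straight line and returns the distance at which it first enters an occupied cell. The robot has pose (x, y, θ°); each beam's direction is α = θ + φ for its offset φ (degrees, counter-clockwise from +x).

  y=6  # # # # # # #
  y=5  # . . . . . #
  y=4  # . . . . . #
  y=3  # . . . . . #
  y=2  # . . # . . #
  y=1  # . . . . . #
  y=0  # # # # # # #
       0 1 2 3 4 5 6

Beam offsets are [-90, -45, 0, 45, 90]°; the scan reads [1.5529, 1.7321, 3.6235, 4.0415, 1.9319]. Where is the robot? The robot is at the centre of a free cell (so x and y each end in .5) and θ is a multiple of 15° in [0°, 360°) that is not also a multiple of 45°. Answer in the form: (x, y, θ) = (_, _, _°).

Candidates: 24 free-cell centres × 16 headings = 384 poses. Raycast each; keep the one whose scan matches to 4 dp.
  (1.5, 5.5, 345°): beam 1 = 1.9319 ≠ 1.5529 ✗
  (1.5, 5.5, 285°): beam 1 = 0.5176 ≠ 1.5529 ✗
  (3.5, 1.5, 150°): beam 1 = 0.5774 ≠ 1.5529 ✗
  (5.5, 3.5, 300°): beam 1 = 1.7321 ≠ 1.5529 ✗
  …
  (4.5, 4.5, 165°): r_1=1.5529, r_2=1.7321, r_3=3.6235, r_4=4.0415, r_5=1.9319 — all match ✓
Unique over the lattice → pose = (4.5, 4.5, 165°).

(x, y, θ) = (4.5, 4.5, 165°)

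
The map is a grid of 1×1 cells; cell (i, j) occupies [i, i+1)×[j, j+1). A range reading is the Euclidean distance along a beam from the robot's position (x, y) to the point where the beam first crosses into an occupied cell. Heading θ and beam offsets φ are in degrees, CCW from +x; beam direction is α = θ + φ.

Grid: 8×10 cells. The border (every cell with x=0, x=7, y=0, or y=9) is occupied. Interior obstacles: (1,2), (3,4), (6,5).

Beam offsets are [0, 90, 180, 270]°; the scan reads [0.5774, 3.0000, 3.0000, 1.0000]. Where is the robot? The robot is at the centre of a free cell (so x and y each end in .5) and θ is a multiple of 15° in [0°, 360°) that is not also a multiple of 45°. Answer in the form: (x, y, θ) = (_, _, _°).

Candidates: 45 free-cell centres × 16 headings = 720 poses. Raycast each; keep the one whose scan matches to 4 dp.
  (3.5, 2.5, 240°): beam 1 = 1.7321 ≠ 0.5774 ✗
  (5.5, 8.5, 105°): beam 1 = 0.5176 ≠ 0.5774 ✗
  (2.5, 8.5, 345°): beam 1 = 4.6587 ≠ 0.5774 ✗
  …
  (1.5, 7.5, 210°): r_1=0.5774, r_2=3.0000, r_3=3.0000, r_4=1.0000 — all match ✓
Only this pose fits every beam.

(x, y, θ) = (1.5, 7.5, 210°)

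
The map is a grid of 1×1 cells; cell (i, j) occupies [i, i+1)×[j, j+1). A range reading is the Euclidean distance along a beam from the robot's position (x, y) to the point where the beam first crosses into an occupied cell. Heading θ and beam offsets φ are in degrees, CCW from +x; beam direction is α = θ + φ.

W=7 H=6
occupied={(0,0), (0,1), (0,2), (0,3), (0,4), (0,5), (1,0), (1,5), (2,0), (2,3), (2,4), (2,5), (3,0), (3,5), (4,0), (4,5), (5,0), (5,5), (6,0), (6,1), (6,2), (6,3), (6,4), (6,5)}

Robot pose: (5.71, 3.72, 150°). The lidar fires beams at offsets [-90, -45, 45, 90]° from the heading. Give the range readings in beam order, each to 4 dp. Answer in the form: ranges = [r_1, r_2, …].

ranges = [0.5800, 1.3252, 4.8762, 3.1408]

beam 1: φ=-90°, α=60°
  d=(0.5000,0.8660)  start (5,3)  tX=0.5800 tY=0.3233  stride 1/|dx|=2.0000 1/|dy|=1.1547
    cross y-line → (5,4), t=0.3233
    cross x-line → (6,4), t=0.5800 (wall)
  → r_1 = 0.5800
beam 2: φ=-45°, α=105°
  d=(-0.2588,0.9659)  start (5,3)  tX=2.7432 tY=0.2899  stride 1/|dx|=3.8637 1/|dy|=1.0353
    cross y-line → (5,4), t=0.2899
    cross y-line → (5,5), t=1.3252 (wall)
  → r_2 = 1.3252
beam 3: φ=45°, α=195°
  d=(-0.9659,-0.2588)  start (5,3)  tX=0.7350 tY=2.7819  stride 1/|dx|=1.0353 1/|dy|=3.8637
    cross x-line → (4,3), t=0.7350
    cross x-line → (3,3), t=1.7703
    cross y-line → (3,2), t=2.7819
    cross x-line → (2,2), t=2.8056
    cross x-line → (1,2), t=3.8409
    cross x-line → (0,2), t=4.8762 (wall)
  → r_3 = 4.8762
beam 4: φ=90°, α=240°
  d=(-0.5000,-0.8660)  start (5,3)  tX=1.4200 tY=0.8314  stride 1/|dx|=2.0000 1/|dy|=1.1547
    cross y-line → (5,2), t=0.8314
    cross x-line → (4,2), t=1.4200
    cross y-line → (4,1), t=1.9861
    cross y-line → (4,0), t=3.1408 (wall)
  → r_4 = 3.1408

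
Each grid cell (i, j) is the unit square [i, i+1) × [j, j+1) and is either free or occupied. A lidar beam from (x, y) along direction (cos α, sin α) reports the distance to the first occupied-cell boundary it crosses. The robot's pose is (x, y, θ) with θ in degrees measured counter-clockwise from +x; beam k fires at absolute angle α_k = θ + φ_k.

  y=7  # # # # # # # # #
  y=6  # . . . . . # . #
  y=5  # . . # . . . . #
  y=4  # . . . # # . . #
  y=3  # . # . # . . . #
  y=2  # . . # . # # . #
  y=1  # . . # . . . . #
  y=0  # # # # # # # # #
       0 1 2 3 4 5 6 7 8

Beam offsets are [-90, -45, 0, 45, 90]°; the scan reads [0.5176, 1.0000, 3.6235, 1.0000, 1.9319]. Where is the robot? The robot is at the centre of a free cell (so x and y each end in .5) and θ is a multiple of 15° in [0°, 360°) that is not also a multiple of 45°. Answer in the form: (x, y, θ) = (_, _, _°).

(x, y, θ) = (1.5, 4.5, 285°)

Candidates: 32 free-cell centres × 16 headings = 512 poses. Raycast each; keep the one whose scan matches to 4 dp.
  (4.5, 5.5, 345°): beam 2 = 0.5774 ≠ 1.0000 ✗
  (2.5, 6.5, 285°): beam 1 = 1.5529 ≠ 0.5176 ✗
  (2.5, 2.5, 240°): beam 1 = 1.7321 ≠ 0.5176 ✗
  (1.5, 4.5, 210°): beam 1 = 1.0000 ≠ 0.5176 ✗
  …
  (1.5, 4.5, 285°): r_1=0.5176, r_2=1.0000, r_3=3.6235, r_4=1.0000, r_5=1.9319 — all match ✓
Only this pose fits every beam.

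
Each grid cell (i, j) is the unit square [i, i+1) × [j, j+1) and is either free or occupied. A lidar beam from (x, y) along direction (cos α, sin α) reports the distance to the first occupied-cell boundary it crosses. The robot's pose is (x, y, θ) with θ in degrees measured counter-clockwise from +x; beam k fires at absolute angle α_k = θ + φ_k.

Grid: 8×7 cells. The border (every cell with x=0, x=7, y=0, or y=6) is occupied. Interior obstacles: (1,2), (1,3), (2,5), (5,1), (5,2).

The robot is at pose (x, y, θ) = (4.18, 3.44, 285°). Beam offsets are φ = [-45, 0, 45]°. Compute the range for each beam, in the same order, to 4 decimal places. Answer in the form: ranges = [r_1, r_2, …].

ranges = [2.8175, 2.5261, 0.9469]

beam 1: φ=-45°, α=240°
  dir = (cos 240°, sin 240°) = (-0.5000, -0.8660); from cell (4,3)
  next x-line at t=0.3600, next y-line at t=0.5081; Δt_x=2.0000, Δt_y=1.1547
    x: enter (3,3) at t=0.3600
    y: enter (3,2) at t=0.5081
    y: enter (3,1) at t=1.6628
    x: enter (2,1) at t=2.3600
    y: enter (2,0) at t=2.8175 ← occupied
  → r_1 = 2.8175
beam 2: φ=0°, α=285°
  dir = (cos 285°, sin 285°) = (0.2588, -0.9659); from cell (4,3)
  next x-line at t=3.1682, next y-line at t=0.4555; Δt_x=3.8637, Δt_y=1.0353
    y: enter (4,2) at t=0.4555
    y: enter (4,1) at t=1.4908
    y: enter (4,0) at t=2.5261 ← occupied
  → r_2 = 2.5261
beam 3: φ=45°, α=330°
  dir = (cos 330°, sin 330°) = (0.8660, -0.5000); from cell (4,3)
  next x-line at t=0.9469, next y-line at t=0.8800; Δt_x=1.1547, Δt_y=2.0000
    y: enter (4,2) at t=0.8800
    x: enter (5,2) at t=0.9469 ← occupied
  → r_3 = 0.9469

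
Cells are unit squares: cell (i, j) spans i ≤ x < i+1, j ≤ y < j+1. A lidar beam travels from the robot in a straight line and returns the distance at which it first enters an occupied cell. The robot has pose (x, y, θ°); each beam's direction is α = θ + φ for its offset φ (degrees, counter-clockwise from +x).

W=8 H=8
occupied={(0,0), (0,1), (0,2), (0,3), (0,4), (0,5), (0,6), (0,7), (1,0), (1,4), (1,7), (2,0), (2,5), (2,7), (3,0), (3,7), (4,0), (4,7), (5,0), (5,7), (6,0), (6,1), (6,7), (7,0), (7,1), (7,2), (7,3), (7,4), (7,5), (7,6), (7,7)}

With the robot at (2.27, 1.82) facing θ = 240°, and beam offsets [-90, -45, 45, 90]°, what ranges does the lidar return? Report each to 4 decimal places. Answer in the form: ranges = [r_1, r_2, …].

ranges = [1.4665, 1.3148, 0.8489, 1.6400]

beam 1: φ=-90°, α=150°
  d=(-0.8660,0.5000)  start (2,1)  tX=0.3118 tY=0.3600  stride 1/|dx|=1.1547 1/|dy|=2.0000
    cross x-line → (1,1), t=0.3118
    cross y-line → (1,2), t=0.3600
    cross x-line → (0,2), t=1.4665 (wall)
  → r_1 = 1.4665
beam 2: φ=-45°, α=195°
  d=(-0.9659,-0.2588)  start (2,1)  tX=0.2795 tY=3.1682  stride 1/|dx|=1.0353 1/|dy|=3.8637
    cross x-line → (1,1), t=0.2795
    cross x-line → (0,1), t=1.3148 (wall)
  → r_2 = 1.3148
beam 3: φ=45°, α=285°
  d=(0.2588,-0.9659)  start (2,1)  tX=2.8205 tY=0.8489  stride 1/|dx|=3.8637 1/|dy|=1.0353
    cross y-line → (2,0), t=0.8489 (wall)
  → r_3 = 0.8489
beam 4: φ=90°, α=330°
  d=(0.8660,-0.5000)  start (2,1)  tX=0.8429 tY=1.6400  stride 1/|dx|=1.1547 1/|dy|=2.0000
    cross x-line → (3,1), t=0.8429
    cross y-line → (3,0), t=1.6400 (wall)
  → r_4 = 1.6400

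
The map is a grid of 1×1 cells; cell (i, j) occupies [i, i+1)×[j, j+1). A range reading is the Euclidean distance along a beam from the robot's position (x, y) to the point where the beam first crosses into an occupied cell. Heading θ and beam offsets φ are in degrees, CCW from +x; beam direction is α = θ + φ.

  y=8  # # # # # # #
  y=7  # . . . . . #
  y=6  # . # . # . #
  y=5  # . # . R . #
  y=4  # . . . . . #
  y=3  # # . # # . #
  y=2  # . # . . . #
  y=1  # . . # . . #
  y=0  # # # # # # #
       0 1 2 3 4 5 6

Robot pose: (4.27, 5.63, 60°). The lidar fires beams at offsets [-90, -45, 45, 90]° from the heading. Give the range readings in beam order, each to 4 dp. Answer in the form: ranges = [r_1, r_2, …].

ranges = [1.9976, 1.7910, 0.3831, 1.4665]

beam 1: φ=-90°, α=330°
  dir = (cos 330°, sin 330°) = (0.8660, -0.5000); from cell (4,5)
  next x-line at t=0.8429, next y-line at t=1.2600; Δt_x=1.1547, Δt_y=2.0000
    x: enter (5,5) at t=0.8429
    y: enter (5,4) at t=1.2600
    x: enter (6,4) at t=1.9976 ← occupied
  → r_1 = 1.9976
beam 2: φ=-45°, α=15°
  dir = (cos 15°, sin 15°) = (0.9659, 0.2588); from cell (4,5)
  next x-line at t=0.7558, next y-line at t=1.4296; Δt_x=1.0353, Δt_y=3.8637
    x: enter (5,5) at t=0.7558
    y: enter (5,6) at t=1.4296
    x: enter (6,6) at t=1.7910 ← occupied
  → r_2 = 1.7910
beam 3: φ=45°, α=105°
  dir = (cos 105°, sin 105°) = (-0.2588, 0.9659); from cell (4,5)
  next x-line at t=1.0432, next y-line at t=0.3831; Δt_x=3.8637, Δt_y=1.0353
    y: enter (4,6) at t=0.3831 ← occupied
  → r_3 = 0.3831
beam 4: φ=90°, α=150°
  dir = (cos 150°, sin 150°) = (-0.8660, 0.5000); from cell (4,5)
  next x-line at t=0.3118, next y-line at t=0.7400; Δt_x=1.1547, Δt_y=2.0000
    x: enter (3,5) at t=0.3118
    y: enter (3,6) at t=0.7400
    x: enter (2,6) at t=1.4665 ← occupied
  → r_4 = 1.4665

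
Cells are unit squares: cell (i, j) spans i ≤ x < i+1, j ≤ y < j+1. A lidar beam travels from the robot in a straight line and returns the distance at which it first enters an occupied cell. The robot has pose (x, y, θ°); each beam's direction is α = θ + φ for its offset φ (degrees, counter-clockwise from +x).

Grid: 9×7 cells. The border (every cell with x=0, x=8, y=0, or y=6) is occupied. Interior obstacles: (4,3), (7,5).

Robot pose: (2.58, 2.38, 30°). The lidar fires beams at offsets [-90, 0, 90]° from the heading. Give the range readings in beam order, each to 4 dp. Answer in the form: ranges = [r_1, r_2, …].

ranges = [1.5935, 1.6397, 3.1600]

beam 1: φ=-90°, α=300°
  direction (0.5000, -0.8660); cell (2,2); t to first gridline: x 0.8400, y 0.4388 (then +2.0000 / +1.1547)
    (2,1) via y @ 0.4388
    (3,1) via x @ 0.8400
    (3,0) via y @ 1.5935  # hit
  → r_1 = 1.5935
beam 2: φ=0°, α=30°
  direction (0.8660, 0.5000); cell (2,2); t to first gridline: x 0.4850, y 1.2400 (then +1.1547 / +2.0000)
    (3,2) via x @ 0.4850
    (3,3) via y @ 1.2400
    (4,3) via x @ 1.6397  # hit
  → r_2 = 1.6397
beam 3: φ=90°, α=120°
  direction (-0.5000, 0.8660); cell (2,2); t to first gridline: x 1.1600, y 0.7159 (then +2.0000 / +1.1547)
    (2,3) via y @ 0.7159
    (1,3) via x @ 1.1600
    (1,4) via y @ 1.8706
    (1,5) via y @ 3.0253
    (0,5) via x @ 3.1600  # hit
  → r_3 = 3.1600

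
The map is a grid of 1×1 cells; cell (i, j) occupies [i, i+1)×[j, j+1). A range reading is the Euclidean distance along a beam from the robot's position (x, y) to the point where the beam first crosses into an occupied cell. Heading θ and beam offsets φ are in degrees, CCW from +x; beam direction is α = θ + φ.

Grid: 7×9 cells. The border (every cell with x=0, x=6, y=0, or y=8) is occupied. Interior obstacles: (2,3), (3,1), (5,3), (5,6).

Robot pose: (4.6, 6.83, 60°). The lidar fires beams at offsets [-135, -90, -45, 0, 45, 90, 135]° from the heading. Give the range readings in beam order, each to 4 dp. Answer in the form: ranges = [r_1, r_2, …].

beam 1: φ=-135°, α=285°
  cosα=0.2588 sinα=-0.9659 | (4,6) | tMaxX 1.5455 tMaxY 0.8593 | tΔX 3.8637 tΔY 1.0353
    t=0.8593 [y] (4,5)
    t=1.5455 [x] (5,5)
    t=1.8946 [y] (5,4)
    t=2.9298 [y] (5,3) — stop
  → r_1 = 2.9298
beam 2: φ=-90°, α=330°
  cosα=0.8660 sinα=-0.5000 | (4,6) | tMaxX 0.4619 tMaxY 1.6600 | tΔX 1.1547 tΔY 2.0000
    t=0.4619 [x] (5,6) — stop
  → r_2 = 0.4619
beam 3: φ=-45°, α=15°
  cosα=0.9659 sinα=0.2588 | (4,6) | tMaxX 0.4141 tMaxY 0.6568 | tΔX 1.0353 tΔY 3.8637
    t=0.4141 [x] (5,6) — stop
  → r_3 = 0.4141
beam 4: φ=0°, α=60°
  cosα=0.5000 sinα=0.8660 | (4,6) | tMaxX 0.8000 tMaxY 0.1963 | tΔX 2.0000 tΔY 1.1547
    t=0.1963 [y] (4,7)
    t=0.8000 [x] (5,7)
    t=1.3510 [y] (5,8) — stop
  → r_4 = 1.3510
beam 5: φ=45°, α=105°
  cosα=-0.2588 sinα=0.9659 | (4,6) | tMaxX 2.3182 tMaxY 0.1760 | tΔX 3.8637 tΔY 1.0353
    t=0.1760 [y] (4,7)
    t=1.2113 [y] (4,8) — stop
  → r_5 = 1.2113
beam 6: φ=90°, α=150°
  cosα=-0.8660 sinα=0.5000 | (4,6) | tMaxX 0.6928 tMaxY 0.3400 | tΔX 1.1547 tΔY 2.0000
    t=0.3400 [y] (4,7)
    t=0.6928 [x] (3,7)
    t=1.8475 [x] (2,7)
    t=2.3400 [y] (2,8) — stop
  → r_6 = 2.3400
beam 7: φ=135°, α=195°
  cosα=-0.9659 sinα=-0.2588 | (4,6) | tMaxX 0.6212 tMaxY 3.2069 | tΔX 1.0353 tΔY 3.8637
    t=0.6212 [x] (3,6)
    t=1.6564 [x] (2,6)
    t=2.6917 [x] (1,6)
    t=3.2069 [y] (1,5)
    t=3.7270 [x] (0,5) — stop
  → r_7 = 3.7270

ranges = [2.9298, 0.4619, 0.4141, 1.3510, 1.2113, 2.3400, 3.7270]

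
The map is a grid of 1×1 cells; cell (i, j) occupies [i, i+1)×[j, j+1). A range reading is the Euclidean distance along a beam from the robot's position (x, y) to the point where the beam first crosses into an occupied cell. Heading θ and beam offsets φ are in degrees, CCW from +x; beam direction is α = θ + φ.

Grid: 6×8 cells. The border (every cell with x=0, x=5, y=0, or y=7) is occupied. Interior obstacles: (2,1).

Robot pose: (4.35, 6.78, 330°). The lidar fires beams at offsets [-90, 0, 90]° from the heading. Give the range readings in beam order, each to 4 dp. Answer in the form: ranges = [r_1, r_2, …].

beam 1: φ=-90°, α=240°
  cosα=-0.5000 sinα=-0.8660 | (4,6) | tMaxX 0.7000 tMaxY 0.9007 | tΔX 2.0000 tΔY 1.1547
    t=0.7000 [x] (3,6)
    t=0.9007 [y] (3,5)
    t=2.0554 [y] (3,4)
    t=2.7000 [x] (2,4)
    t=3.2101 [y] (2,3)
    t=4.3648 [y] (2,2)
    t=4.7000 [x] (1,2)
    t=5.5195 [y] (1,1)
    t=6.6742 [y] (1,0) — stop
  → r_1 = 6.6742
beam 2: φ=0°, α=330°
  cosα=0.8660 sinα=-0.5000 | (4,6) | tMaxX 0.7506 tMaxY 1.5600 | tΔX 1.1547 tΔY 2.0000
    t=0.7506 [x] (5,6) — stop
  → r_2 = 0.7506
beam 3: φ=90°, α=60°
  cosα=0.5000 sinα=0.8660 | (4,6) | tMaxX 1.3000 tMaxY 0.2540 | tΔX 2.0000 tΔY 1.1547
    t=0.2540 [y] (4,7) — stop
  → r_3 = 0.2540

ranges = [6.6742, 0.7506, 0.2540]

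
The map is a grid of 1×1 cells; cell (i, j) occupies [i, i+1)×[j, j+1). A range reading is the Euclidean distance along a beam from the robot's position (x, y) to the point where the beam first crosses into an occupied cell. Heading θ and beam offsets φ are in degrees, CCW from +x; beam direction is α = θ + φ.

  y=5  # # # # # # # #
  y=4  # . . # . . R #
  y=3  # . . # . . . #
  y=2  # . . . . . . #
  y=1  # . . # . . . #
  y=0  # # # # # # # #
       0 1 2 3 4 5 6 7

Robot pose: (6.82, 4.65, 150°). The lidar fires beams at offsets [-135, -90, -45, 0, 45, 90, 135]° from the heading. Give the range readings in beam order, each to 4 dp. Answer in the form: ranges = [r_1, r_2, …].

ranges = [0.1863, 0.3600, 0.3623, 0.7000, 2.9195, 4.2147, 0.6955]

beam 1: φ=-135°, α=15°
  cosα=0.9659 sinα=0.2588 | (6,4) | tMaxX 0.1863 tMaxY 1.3523 | tΔX 1.0353 tΔY 3.8637
    t=0.1863 [x] (7,4) — stop
  → r_1 = 0.1863
beam 2: φ=-90°, α=60°
  cosα=0.5000 sinα=0.8660 | (6,4) | tMaxX 0.3600 tMaxY 0.4041 | tΔX 2.0000 tΔY 1.1547
    t=0.3600 [x] (7,4) — stop
  → r_2 = 0.3600
beam 3: φ=-45°, α=105°
  cosα=-0.2588 sinα=0.9659 | (6,4) | tMaxX 3.1682 tMaxY 0.3623 | tΔX 3.8637 tΔY 1.0353
    t=0.3623 [y] (6,5) — stop
  → r_3 = 0.3623
beam 4: φ=0°, α=150°
  cosα=-0.8660 sinα=0.5000 | (6,4) | tMaxX 0.9469 tMaxY 0.7000 | tΔX 1.1547 tΔY 2.0000
    t=0.7000 [y] (6,5) — stop
  → r_4 = 0.7000
beam 5: φ=45°, α=195°
  cosα=-0.9659 sinα=-0.2588 | (6,4) | tMaxX 0.8489 tMaxY 2.5114 | tΔX 1.0353 tΔY 3.8637
    t=0.8489 [x] (5,4)
    t=1.8842 [x] (4,4)
    t=2.5114 [y] (4,3)
    t=2.9195 [x] (3,3) — stop
  → r_5 = 2.9195
beam 6: φ=90°, α=240°
  cosα=-0.5000 sinα=-0.8660 | (6,4) | tMaxX 1.6400 tMaxY 0.7506 | tΔX 2.0000 tΔY 1.1547
    t=0.7506 [y] (6,3)
    t=1.6400 [x] (5,3)
    t=1.9053 [y] (5,2)
    t=3.0600 [y] (5,1)
    t=3.6400 [x] (4,1)
    t=4.2147 [y] (4,0) — stop
  → r_6 = 4.2147
beam 7: φ=135°, α=285°
  cosα=0.2588 sinα=-0.9659 | (6,4) | tMaxX 0.6955 tMaxY 0.6729 | tΔX 3.8637 tΔY 1.0353
    t=0.6729 [y] (6,3)
    t=0.6955 [x] (7,3) — stop
  → r_7 = 0.6955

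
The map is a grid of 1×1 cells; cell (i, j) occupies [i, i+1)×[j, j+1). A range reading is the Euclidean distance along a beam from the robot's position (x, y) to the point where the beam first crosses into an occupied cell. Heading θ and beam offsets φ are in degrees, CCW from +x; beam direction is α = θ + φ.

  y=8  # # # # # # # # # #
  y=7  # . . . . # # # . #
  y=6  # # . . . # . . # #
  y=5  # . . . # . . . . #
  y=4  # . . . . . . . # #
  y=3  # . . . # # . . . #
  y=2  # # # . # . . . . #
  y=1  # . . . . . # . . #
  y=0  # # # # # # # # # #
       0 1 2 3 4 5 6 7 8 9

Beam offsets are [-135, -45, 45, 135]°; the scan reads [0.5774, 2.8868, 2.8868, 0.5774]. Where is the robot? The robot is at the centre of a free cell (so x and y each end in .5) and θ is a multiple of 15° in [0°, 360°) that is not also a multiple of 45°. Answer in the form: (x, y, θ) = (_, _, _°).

Candidates: 42 free-cell centres × 16 headings = 672 poses. Raycast each; keep the one whose scan matches to 4 dp.
  (6.5, 5.5, 75°): beam 1 = 5.0000 ≠ 0.5774 ✗
  (1.5, 1.5, 60°): beam 1 = 0.5176 ≠ 0.5774 ✗
  (7.5, 6.5, 15°): beam 1 = 3.0000 ≠ 0.5774 ✗
  (4.5, 7.5, 105°): beam 2 = 0.5774 ≠ 2.8868 ✗
  …
  (6.5, 6.5, 285°): r_1=0.5774, r_2=2.8868, r_3=2.8868, r_4=0.5774 — all match ✓
Unique over the lattice → pose = (6.5, 6.5, 285°).

(x, y, θ) = (6.5, 6.5, 285°)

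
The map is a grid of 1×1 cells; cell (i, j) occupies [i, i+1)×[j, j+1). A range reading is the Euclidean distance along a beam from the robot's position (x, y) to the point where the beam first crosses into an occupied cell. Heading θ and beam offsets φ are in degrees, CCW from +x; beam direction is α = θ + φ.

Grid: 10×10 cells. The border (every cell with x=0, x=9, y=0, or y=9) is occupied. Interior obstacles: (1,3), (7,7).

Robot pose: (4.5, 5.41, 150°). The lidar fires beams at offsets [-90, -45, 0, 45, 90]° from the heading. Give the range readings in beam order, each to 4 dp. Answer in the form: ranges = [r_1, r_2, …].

ranges = [4.1454, 3.7166, 4.0415, 3.6235, 5.0922]

beam 1: φ=-90°, α=60°
  dir = (cos 60°, sin 60°) = (0.5000, 0.8660); from cell (4,5)
  next x-line at t=1.0000, next y-line at t=0.6813; Δt_x=2.0000, Δt_y=1.1547
    y: enter (4,6) at t=0.6813
    x: enter (5,6) at t=1.0000
    y: enter (5,7) at t=1.8360
    y: enter (5,8) at t=2.9907
    x: enter (6,8) at t=3.0000
    y: enter (6,9) at t=4.1454 ← occupied
  → r_1 = 4.1454
beam 2: φ=-45°, α=105°
  dir = (cos 105°, sin 105°) = (-0.2588, 0.9659); from cell (4,5)
  next x-line at t=1.9319, next y-line at t=0.6108; Δt_x=3.8637, Δt_y=1.0353
    y: enter (4,6) at t=0.6108
    y: enter (4,7) at t=1.6461
    x: enter (3,7) at t=1.9319
    y: enter (3,8) at t=2.6814
    y: enter (3,9) at t=3.7166 ← occupied
  → r_2 = 3.7166
beam 3: φ=0°, α=150°
  dir = (cos 150°, sin 150°) = (-0.8660, 0.5000); from cell (4,5)
  next x-line at t=0.5774, next y-line at t=1.1800; Δt_x=1.1547, Δt_y=2.0000
    x: enter (3,5) at t=0.5774
    y: enter (3,6) at t=1.1800
    x: enter (2,6) at t=1.7321
    x: enter (1,6) at t=2.8868
    y: enter (1,7) at t=3.1800
    x: enter (0,7) at t=4.0415 ← occupied
  → r_3 = 4.0415
beam 4: φ=45°, α=195°
  dir = (cos 195°, sin 195°) = (-0.9659, -0.2588); from cell (4,5)
  next x-line at t=0.5176, next y-line at t=1.5841; Δt_x=1.0353, Δt_y=3.8637
    x: enter (3,5) at t=0.5176
    x: enter (2,5) at t=1.5529
    y: enter (2,4) at t=1.5841
    x: enter (1,4) at t=2.5882
    x: enter (0,4) at t=3.6235 ← occupied
  → r_4 = 3.6235
beam 5: φ=90°, α=240°
  dir = (cos 240°, sin 240°) = (-0.5000, -0.8660); from cell (4,5)
  next x-line at t=1.0000, next y-line at t=0.4734; Δt_x=2.0000, Δt_y=1.1547
    y: enter (4,4) at t=0.4734
    x: enter (3,4) at t=1.0000
    y: enter (3,3) at t=1.6281
    y: enter (3,2) at t=2.7828
    x: enter (2,2) at t=3.0000
    y: enter (2,1) at t=3.9375
    x: enter (1,1) at t=5.0000
    y: enter (1,0) at t=5.0922 ← occupied
  → r_5 = 5.0922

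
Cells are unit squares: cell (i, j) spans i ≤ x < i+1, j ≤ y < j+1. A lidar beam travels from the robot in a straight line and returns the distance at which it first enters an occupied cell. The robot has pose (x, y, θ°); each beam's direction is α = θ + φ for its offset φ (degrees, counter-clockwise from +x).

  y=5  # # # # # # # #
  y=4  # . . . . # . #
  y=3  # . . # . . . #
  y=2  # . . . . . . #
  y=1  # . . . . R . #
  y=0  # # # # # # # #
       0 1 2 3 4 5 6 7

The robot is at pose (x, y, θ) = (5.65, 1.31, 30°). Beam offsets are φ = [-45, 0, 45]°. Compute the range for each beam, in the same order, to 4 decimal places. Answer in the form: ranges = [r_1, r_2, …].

beam 1: φ=-45°, α=345°
  dir = (cos 345°, sin 345°) = (0.9659, -0.2588); from cell (5,1)
  next x-line at t=0.3623, next y-line at t=1.1977; Δt_x=1.0353, Δt_y=3.8637
    x: enter (6,1) at t=0.3623
    y: enter (6,0) at t=1.1977 ← occupied
  → r_1 = 1.1977
beam 2: φ=0°, α=30°
  dir = (cos 30°, sin 30°) = (0.8660, 0.5000); from cell (5,1)
  next x-line at t=0.4041, next y-line at t=1.3800; Δt_x=1.1547, Δt_y=2.0000
    x: enter (6,1) at t=0.4041
    y: enter (6,2) at t=1.3800
    x: enter (7,2) at t=1.5588 ← occupied
  → r_2 = 1.5588
beam 3: φ=45°, α=75°
  dir = (cos 75°, sin 75°) = (0.2588, 0.9659); from cell (5,1)
  next x-line at t=1.3523, next y-line at t=0.7143; Δt_x=3.8637, Δt_y=1.0353
    y: enter (5,2) at t=0.7143
    x: enter (6,2) at t=1.3523
    y: enter (6,3) at t=1.7496
    y: enter (6,4) at t=2.7849
    y: enter (6,5) at t=3.8202 ← occupied
  → r_3 = 3.8202

ranges = [1.1977, 1.5588, 3.8202]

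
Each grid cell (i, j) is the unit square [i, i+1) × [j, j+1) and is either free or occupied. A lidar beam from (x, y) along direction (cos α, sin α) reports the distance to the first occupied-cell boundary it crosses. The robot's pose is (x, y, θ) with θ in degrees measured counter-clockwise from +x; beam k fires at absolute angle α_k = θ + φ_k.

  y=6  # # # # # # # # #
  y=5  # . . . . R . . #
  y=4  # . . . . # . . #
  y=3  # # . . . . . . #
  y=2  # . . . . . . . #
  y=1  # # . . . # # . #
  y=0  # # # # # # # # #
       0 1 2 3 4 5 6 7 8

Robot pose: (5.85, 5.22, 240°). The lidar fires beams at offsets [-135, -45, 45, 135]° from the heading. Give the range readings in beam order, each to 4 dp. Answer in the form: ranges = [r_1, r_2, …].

beam 1: φ=-135°, α=105°
  dir = (cos 105°, sin 105°) = (-0.2588, 0.9659); from cell (5,5)
  next x-line at t=3.2841, next y-line at t=0.8075; Δt_x=3.8637, Δt_y=1.0353
    y: enter (5,6) at t=0.8075 ← occupied
  → r_1 = 0.8075
beam 2: φ=-45°, α=195°
  dir = (cos 195°, sin 195°) = (-0.9659, -0.2588); from cell (5,5)
  next x-line at t=0.8800, next y-line at t=0.8500; Δt_x=1.0353, Δt_y=3.8637
    y: enter (5,4) at t=0.8500 ← occupied
  → r_2 = 0.8500
beam 3: φ=45°, α=285°
  dir = (cos 285°, sin 285°) = (0.2588, -0.9659); from cell (5,5)
  next x-line at t=0.5796, next y-line at t=0.2278; Δt_x=3.8637, Δt_y=1.0353
    y: enter (5,4) at t=0.2278 ← occupied
  → r_3 = 0.2278
beam 4: φ=135°, α=15°
  dir = (cos 15°, sin 15°) = (0.9659, 0.2588); from cell (5,5)
  next x-line at t=0.1553, next y-line at t=3.0137; Δt_x=1.0353, Δt_y=3.8637
    x: enter (6,5) at t=0.1553
    x: enter (7,5) at t=1.1906
    x: enter (8,5) at t=2.2258 ← occupied
  → r_4 = 2.2258

ranges = [0.8075, 0.8500, 0.2278, 2.2258]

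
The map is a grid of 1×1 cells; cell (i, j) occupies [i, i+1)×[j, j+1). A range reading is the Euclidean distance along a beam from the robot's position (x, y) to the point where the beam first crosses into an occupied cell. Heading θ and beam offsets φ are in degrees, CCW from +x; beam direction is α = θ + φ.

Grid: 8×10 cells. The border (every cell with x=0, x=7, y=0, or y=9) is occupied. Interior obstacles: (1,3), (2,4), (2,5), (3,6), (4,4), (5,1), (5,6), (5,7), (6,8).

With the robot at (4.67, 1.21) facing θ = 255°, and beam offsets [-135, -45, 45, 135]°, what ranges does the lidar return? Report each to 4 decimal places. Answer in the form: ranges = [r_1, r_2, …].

beam 1: φ=-135°, α=120°
  direction (-0.5000, 0.8660); cell (4,1); t to first gridline: x 1.3400, y 0.9122 (then +2.0000 / +1.1547)
    (4,2) via y @ 0.9122
    (3,2) via x @ 1.3400
    (3,3) via y @ 2.0669
    (3,4) via y @ 3.2216
    (2,4) via x @ 3.3400  # hit
  → r_1 = 3.3400
beam 2: φ=-45°, α=210°
  direction (-0.8660, -0.5000); cell (4,1); t to first gridline: x 0.7736, y 0.4200 (then +1.1547 / +2.0000)
    (4,0) via y @ 0.4200  # hit
  → r_2 = 0.4200
beam 3: φ=45°, α=300°
  direction (0.5000, -0.8660); cell (4,1); t to first gridline: x 0.6600, y 0.2425 (then +2.0000 / +1.1547)
    (4,0) via y @ 0.2425  # hit
  → r_3 = 0.2425
beam 4: φ=135°, α=30°
  direction (0.8660, 0.5000); cell (4,1); t to first gridline: x 0.3811, y 1.5800 (then +1.1547 / +2.0000)
    (5,1) via x @ 0.3811  # hit
  → r_4 = 0.3811

ranges = [3.3400, 0.4200, 0.2425, 0.3811]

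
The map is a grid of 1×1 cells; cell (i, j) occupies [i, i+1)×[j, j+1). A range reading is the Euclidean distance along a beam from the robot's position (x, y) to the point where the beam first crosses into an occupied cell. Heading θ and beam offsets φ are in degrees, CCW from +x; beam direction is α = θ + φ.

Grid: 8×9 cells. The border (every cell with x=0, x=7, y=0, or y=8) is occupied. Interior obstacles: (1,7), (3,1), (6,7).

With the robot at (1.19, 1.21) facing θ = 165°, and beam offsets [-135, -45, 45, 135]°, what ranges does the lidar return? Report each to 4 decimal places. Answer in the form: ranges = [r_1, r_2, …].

beam 1: φ=-135°, α=30°
  d=(0.8660,0.5000)  start (1,1)  tX=0.9353 tY=1.5800  stride 1/|dx|=1.1547 1/|dy|=2.0000
    cross x-line → (2,1), t=0.9353
    cross y-line → (2,2), t=1.5800
    cross x-line → (3,2), t=2.0900
    cross x-line → (4,2), t=3.2447
    cross y-line → (4,3), t=3.5800
    cross x-line → (5,3), t=4.3994
    cross x-line → (6,3), t=5.5541
    cross y-line → (6,4), t=5.5800
    cross x-line → (7,4), t=6.7088 (wall)
  → r_1 = 6.7088
beam 2: φ=-45°, α=120°
  d=(-0.5000,0.8660)  start (1,1)  tX=0.3800 tY=0.9122  stride 1/|dx|=2.0000 1/|dy|=1.1547
    cross x-line → (0,1), t=0.3800 (wall)
  → r_2 = 0.3800
beam 3: φ=45°, α=210°
  d=(-0.8660,-0.5000)  start (1,1)  tX=0.2194 tY=0.4200  stride 1/|dx|=1.1547 1/|dy|=2.0000
    cross x-line → (0,1), t=0.2194 (wall)
  → r_3 = 0.2194
beam 4: φ=135°, α=300°
  d=(0.5000,-0.8660)  start (1,1)  tX=1.6200 tY=0.2425  stride 1/|dx|=2.0000 1/|dy|=1.1547
    cross y-line → (1,0), t=0.2425 (wall)
  → r_4 = 0.2425

ranges = [6.7088, 0.3800, 0.2194, 0.2425]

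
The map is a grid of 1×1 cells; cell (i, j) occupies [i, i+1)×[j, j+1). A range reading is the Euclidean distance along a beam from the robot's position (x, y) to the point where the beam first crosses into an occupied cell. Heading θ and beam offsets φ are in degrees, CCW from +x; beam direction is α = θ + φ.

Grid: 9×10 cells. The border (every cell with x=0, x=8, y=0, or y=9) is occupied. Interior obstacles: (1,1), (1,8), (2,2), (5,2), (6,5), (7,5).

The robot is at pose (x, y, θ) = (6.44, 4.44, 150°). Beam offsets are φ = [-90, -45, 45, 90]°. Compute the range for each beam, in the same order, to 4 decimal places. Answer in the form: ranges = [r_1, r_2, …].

ranges = [0.6466, 0.5798, 5.6319, 1.6628]

beam 1: φ=-90°, α=60°
  d=(0.5000,0.8660)  start (6,4)  tX=1.1200 tY=0.6466  stride 1/|dx|=2.0000 1/|dy|=1.1547
    cross y-line → (6,5), t=0.6466 (wall)
  → r_1 = 0.6466
beam 2: φ=-45°, α=105°
  d=(-0.2588,0.9659)  start (6,4)  tX=1.7000 tY=0.5798  stride 1/|dx|=3.8637 1/|dy|=1.0353
    cross y-line → (6,5), t=0.5798 (wall)
  → r_2 = 0.5798
beam 3: φ=45°, α=195°
  d=(-0.9659,-0.2588)  start (6,4)  tX=0.4555 tY=1.7000  stride 1/|dx|=1.0353 1/|dy|=3.8637
    cross x-line → (5,4), t=0.4555
    cross x-line → (4,4), t=1.4908
    cross y-line → (4,3), t=1.7000
    cross x-line → (3,3), t=2.5261
    cross x-line → (2,3), t=3.5614
    cross x-line → (1,3), t=4.5966
    cross y-line → (1,2), t=5.5637
    cross x-line → (0,2), t=5.6319 (wall)
  → r_3 = 5.6319
beam 4: φ=90°, α=240°
  d=(-0.5000,-0.8660)  start (6,4)  tX=0.8800 tY=0.5081  stride 1/|dx|=2.0000 1/|dy|=1.1547
    cross y-line → (6,3), t=0.5081
    cross x-line → (5,3), t=0.8800
    cross y-line → (5,2), t=1.6628 (wall)
  → r_4 = 1.6628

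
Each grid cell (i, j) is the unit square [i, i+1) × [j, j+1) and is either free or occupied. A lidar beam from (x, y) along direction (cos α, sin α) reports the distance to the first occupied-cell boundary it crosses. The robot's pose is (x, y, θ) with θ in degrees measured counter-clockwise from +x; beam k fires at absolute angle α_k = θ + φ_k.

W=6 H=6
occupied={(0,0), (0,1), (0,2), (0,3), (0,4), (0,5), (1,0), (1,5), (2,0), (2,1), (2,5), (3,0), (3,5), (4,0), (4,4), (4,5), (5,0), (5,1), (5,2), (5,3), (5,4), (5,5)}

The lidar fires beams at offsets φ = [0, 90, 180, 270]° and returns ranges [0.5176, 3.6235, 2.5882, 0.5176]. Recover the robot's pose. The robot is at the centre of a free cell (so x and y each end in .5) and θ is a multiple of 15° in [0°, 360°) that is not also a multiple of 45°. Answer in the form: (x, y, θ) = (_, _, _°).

(x, y, θ) = (4.5, 3.5, 75°)

Candidates: 14 free-cell centres × 16 headings = 224 poses. Raycast each; keep the one whose scan matches to 4 dp.
  (4.5, 3.5, 120°): beam 1 = 0.5774 ≠ 0.5176 ✗
  (1.5, 2.5, 255°): beam 1 = 1.5529 ≠ 0.5176 ✗
  (1.5, 3.5, 285°): beam 1 = 1.9319 ≠ 0.5176 ✗
  (3.5, 2.5, 60°): beam 1 = 1.7321 ≠ 0.5176 ✗
  (4.5, 3.5, 30°): beam 1 = 0.5774 ≠ 0.5176 ✗
  …
  (4.5, 3.5, 75°): r_1=0.5176, r_2=3.6235, r_3=2.5882, r_4=0.5176 — all match ✓
Only this pose fits every beam.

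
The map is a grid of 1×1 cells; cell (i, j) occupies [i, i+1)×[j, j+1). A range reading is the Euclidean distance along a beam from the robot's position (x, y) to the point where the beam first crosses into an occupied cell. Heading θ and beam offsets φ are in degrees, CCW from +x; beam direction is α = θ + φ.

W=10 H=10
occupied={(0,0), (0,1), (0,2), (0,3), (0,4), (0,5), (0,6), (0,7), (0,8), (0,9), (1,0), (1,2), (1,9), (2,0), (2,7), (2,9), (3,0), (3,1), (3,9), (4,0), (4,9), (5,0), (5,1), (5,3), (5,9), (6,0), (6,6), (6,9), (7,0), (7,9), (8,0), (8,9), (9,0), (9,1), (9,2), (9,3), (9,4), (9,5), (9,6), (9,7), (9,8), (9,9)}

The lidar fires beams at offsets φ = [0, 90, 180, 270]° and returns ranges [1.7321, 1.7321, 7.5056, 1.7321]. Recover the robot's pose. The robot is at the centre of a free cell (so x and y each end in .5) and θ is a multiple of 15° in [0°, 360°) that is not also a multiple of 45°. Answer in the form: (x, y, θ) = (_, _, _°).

Enumerate (i+0.5, j+0.5, θ) over the 58 free cells and 16 admissible headings. For each, cast all 4 beams and compare to the given ranges.
  (1.5, 5.5, 75°): beam 1 = 1.9319 ≠ 1.7321 ✗
  (3.5, 2.5, 330°): beam 2 = 5.0000 ≠ 1.7321 ✗
  (7.5, 3.5, 30°): beam 2 = 2.8868 ≠ 1.7321 ✗
  (5.5, 4.5, 345°): beam 1 = 3.6235 ≠ 1.7321 ✗
  (5.5, 2.5, 345°): beam 1 = 3.6235 ≠ 1.7321 ✗
  …
  (7.5, 2.5, 300°): r_1=1.7321, r_2=1.7321, r_3=7.5056, r_4=1.7321 — all match ✓
No second candidate reproduces the full scan.

(x, y, θ) = (7.5, 2.5, 300°)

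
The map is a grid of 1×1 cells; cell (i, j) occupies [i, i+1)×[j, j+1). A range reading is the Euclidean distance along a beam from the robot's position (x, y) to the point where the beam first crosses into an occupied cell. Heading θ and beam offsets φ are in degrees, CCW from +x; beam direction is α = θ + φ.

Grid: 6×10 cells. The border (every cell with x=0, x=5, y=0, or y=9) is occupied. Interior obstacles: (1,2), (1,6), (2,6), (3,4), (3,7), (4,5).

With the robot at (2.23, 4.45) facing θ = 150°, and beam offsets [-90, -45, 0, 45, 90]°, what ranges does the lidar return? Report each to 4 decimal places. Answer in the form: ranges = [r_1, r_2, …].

ranges = [2.9445, 1.6047, 1.4203, 1.2734, 1.6743]

beam 1: φ=-90°, α=60°
  d=(0.5000,0.8660)  start (2,4)  tX=1.5400 tY=0.6351  stride 1/|dx|=2.0000 1/|dy|=1.1547
    cross y-line → (2,5), t=0.6351
    cross x-line → (3,5), t=1.5400
    cross y-line → (3,6), t=1.7898
    cross y-line → (3,7), t=2.9445 (wall)
  → r_1 = 2.9445
beam 2: φ=-45°, α=105°
  d=(-0.2588,0.9659)  start (2,4)  tX=0.8887 tY=0.5694  stride 1/|dx|=3.8637 1/|dy|=1.0353
    cross y-line → (2,5), t=0.5694
    cross x-line → (1,5), t=0.8887
    cross y-line → (1,6), t=1.6047 (wall)
  → r_2 = 1.6047
beam 3: φ=0°, α=150°
  d=(-0.8660,0.5000)  start (2,4)  tX=0.2656 tY=1.1000  stride 1/|dx|=1.1547 1/|dy|=2.0000
    cross x-line → (1,4), t=0.2656
    cross y-line → (1,5), t=1.1000
    cross x-line → (0,5), t=1.4203 (wall)
  → r_3 = 1.4203
beam 4: φ=45°, α=195°
  d=(-0.9659,-0.2588)  start (2,4)  tX=0.2381 tY=1.7387  stride 1/|dx|=1.0353 1/|dy|=3.8637
    cross x-line → (1,4), t=0.2381
    cross x-line → (0,4), t=1.2734 (wall)
  → r_4 = 1.2734
beam 5: φ=90°, α=240°
  d=(-0.5000,-0.8660)  start (2,4)  tX=0.4600 tY=0.5196  stride 1/|dx|=2.0000 1/|dy|=1.1547
    cross x-line → (1,4), t=0.4600
    cross y-line → (1,3), t=0.5196
    cross y-line → (1,2), t=1.6743 (wall)
  → r_5 = 1.6743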